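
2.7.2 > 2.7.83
False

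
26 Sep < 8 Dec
True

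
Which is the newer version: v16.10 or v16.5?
v16.10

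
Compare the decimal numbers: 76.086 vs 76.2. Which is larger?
76.2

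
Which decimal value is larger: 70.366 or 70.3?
70.366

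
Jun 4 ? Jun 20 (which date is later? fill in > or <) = <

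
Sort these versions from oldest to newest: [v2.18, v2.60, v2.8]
[v2.8, v2.18, v2.60]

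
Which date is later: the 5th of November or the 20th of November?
the 20th of November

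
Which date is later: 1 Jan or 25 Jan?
25 Jan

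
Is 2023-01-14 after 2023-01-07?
Yes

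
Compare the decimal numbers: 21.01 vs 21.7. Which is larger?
21.7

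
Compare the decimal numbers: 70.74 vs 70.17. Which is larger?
70.74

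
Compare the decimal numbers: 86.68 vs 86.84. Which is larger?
86.84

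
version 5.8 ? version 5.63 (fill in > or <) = <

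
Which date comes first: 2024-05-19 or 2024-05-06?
2024-05-06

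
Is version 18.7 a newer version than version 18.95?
No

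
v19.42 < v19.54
True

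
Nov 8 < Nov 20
True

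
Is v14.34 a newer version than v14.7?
Yes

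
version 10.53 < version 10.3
False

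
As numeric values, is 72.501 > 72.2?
True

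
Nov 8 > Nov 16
False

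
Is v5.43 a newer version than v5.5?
Yes. Version numbers are compared segment by segment as integers, not as decimals: minor version 43 > 5, so v5.43 > v5.5 (even though the decimal 5.43 < 5.5).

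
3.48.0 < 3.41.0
False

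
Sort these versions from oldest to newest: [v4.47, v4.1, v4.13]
[v4.1, v4.13, v4.47]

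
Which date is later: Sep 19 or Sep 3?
Sep 19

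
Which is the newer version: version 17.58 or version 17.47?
version 17.58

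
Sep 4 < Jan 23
False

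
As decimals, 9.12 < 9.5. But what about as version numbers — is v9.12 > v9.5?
True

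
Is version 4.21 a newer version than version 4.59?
No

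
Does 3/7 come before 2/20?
No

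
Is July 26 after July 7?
Yes. Day 26 comes after day 7 in July — this is a date comparison, not a decimal one (the decimal 7.26 would be smaller than 7.7).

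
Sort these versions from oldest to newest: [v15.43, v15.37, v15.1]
[v15.1, v15.37, v15.43]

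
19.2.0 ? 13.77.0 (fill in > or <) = >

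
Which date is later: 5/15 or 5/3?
5/15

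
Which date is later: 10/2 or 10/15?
10/15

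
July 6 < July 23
True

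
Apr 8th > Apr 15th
False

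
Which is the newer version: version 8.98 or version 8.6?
version 8.98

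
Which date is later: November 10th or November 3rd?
November 10th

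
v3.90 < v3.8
False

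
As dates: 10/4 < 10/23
True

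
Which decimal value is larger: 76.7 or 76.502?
76.7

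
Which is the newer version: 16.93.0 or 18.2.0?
18.2.0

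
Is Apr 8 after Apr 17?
No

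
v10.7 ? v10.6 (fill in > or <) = >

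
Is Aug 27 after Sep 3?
No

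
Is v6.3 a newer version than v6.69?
No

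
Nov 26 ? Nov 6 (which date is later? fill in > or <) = >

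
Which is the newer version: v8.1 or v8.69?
v8.69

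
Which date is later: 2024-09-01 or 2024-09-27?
2024-09-27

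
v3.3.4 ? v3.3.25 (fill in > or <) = <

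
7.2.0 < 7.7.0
True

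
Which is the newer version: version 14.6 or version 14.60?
version 14.60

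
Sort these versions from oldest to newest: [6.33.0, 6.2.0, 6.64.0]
[6.2.0, 6.33.0, 6.64.0]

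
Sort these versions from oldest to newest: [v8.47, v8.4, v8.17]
[v8.4, v8.17, v8.47]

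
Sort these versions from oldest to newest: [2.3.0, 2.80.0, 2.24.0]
[2.3.0, 2.24.0, 2.80.0]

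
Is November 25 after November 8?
Yes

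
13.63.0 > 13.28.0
True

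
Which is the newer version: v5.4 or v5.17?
v5.17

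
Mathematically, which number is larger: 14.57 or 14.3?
14.57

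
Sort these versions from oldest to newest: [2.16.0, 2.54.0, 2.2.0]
[2.2.0, 2.16.0, 2.54.0]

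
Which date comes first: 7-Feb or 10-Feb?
7-Feb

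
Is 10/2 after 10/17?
No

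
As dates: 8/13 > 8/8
True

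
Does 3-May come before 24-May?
Yes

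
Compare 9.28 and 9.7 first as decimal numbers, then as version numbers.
As decimals: 9.28 < 9.7. As versions: v9.28 > v9.7 (minor version 28 > 7).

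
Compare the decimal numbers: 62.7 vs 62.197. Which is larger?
62.7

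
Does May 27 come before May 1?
No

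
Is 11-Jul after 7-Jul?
Yes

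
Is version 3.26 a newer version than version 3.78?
No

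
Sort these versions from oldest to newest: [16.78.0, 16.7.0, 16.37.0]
[16.7.0, 16.37.0, 16.78.0]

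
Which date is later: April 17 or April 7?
April 17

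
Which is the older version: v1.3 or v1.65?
v1.3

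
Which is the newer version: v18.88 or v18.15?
v18.88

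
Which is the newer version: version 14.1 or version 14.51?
version 14.51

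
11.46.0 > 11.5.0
True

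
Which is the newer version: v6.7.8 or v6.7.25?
v6.7.25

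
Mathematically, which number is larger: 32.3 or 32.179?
32.3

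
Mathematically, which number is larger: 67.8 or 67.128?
67.8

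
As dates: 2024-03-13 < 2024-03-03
False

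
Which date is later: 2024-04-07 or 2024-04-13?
2024-04-13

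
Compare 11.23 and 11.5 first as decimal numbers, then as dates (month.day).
As decimals: 11.23 < 11.5. As dates: 11/23 is later than 11/5 (day 23 > day 5).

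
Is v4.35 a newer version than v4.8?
Yes. Version numbers are compared segment by segment as integers, not as decimals: minor version 35 > 8, so v4.35 > v4.8 (even though the decimal 4.35 < 4.8).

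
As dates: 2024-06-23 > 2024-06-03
True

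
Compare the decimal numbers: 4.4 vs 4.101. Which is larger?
4.4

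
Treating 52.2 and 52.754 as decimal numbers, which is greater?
52.754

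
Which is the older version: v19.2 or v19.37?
v19.2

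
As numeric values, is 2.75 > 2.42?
True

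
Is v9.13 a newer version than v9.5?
Yes. Version numbers are compared segment by segment as integers, not as decimals: minor version 13 > 5, so v9.13 > v9.5 (even though the decimal 9.13 < 9.5).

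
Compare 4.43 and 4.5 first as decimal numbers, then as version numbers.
As decimals: 4.43 < 4.5. As versions: v4.43 > v4.5 (minor version 43 > 5).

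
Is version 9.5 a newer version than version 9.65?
No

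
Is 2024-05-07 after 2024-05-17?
No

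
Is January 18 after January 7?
Yes. Day 18 comes after day 7 in January — this is a date comparison, not a decimal one (the decimal 1.18 would be smaller than 1.7).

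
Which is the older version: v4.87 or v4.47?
v4.47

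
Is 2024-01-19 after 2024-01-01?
Yes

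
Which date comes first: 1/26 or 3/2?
1/26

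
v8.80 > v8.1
True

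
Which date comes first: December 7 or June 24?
June 24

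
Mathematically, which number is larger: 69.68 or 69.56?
69.68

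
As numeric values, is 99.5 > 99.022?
True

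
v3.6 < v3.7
True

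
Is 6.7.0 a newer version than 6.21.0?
No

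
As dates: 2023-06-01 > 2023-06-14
False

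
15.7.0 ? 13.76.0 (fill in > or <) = >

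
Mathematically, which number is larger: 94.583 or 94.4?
94.583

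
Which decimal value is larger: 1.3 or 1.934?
1.934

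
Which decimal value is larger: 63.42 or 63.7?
63.7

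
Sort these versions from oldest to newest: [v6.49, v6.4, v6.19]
[v6.4, v6.19, v6.49]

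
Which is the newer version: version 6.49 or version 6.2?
version 6.49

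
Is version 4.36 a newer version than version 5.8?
No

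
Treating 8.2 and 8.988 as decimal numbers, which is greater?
8.988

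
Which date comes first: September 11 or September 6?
September 6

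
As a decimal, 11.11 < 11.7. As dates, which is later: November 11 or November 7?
November 11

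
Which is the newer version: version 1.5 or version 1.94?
version 1.94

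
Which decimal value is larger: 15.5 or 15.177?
15.5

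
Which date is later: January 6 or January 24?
January 24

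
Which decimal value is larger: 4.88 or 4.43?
4.88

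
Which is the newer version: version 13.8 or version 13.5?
version 13.8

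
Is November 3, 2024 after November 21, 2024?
No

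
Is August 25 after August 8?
Yes. Day 25 comes after day 8 in August — this is a date comparison, not a decimal one (the decimal 8.25 would be smaller than 8.8).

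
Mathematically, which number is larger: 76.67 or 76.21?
76.67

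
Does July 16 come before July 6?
No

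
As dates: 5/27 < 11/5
True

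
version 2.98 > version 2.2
True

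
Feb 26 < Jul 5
True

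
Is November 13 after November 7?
Yes. Day 13 comes after day 7 in November — this is a date comparison, not a decimal one (the decimal 11.13 would be smaller than 11.7).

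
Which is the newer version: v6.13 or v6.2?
v6.13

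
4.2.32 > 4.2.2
True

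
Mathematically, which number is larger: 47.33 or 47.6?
47.6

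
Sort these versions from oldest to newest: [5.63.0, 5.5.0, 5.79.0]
[5.5.0, 5.63.0, 5.79.0]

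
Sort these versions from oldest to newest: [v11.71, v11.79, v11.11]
[v11.11, v11.71, v11.79]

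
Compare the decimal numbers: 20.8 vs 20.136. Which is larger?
20.8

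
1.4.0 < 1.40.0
True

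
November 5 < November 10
True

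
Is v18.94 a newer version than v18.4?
Yes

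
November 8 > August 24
True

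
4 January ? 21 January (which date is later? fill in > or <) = <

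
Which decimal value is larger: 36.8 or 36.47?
36.8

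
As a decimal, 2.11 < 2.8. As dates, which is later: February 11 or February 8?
February 11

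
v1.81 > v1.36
True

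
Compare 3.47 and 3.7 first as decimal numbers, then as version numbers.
As decimals: 3.47 < 3.7. As versions: v3.47 > v3.7 (minor version 47 > 7).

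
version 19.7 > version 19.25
False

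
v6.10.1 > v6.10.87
False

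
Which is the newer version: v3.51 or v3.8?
v3.51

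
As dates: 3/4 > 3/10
False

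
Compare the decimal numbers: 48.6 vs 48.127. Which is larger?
48.6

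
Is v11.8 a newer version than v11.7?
Yes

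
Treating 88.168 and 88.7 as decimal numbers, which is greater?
88.7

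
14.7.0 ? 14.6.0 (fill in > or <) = >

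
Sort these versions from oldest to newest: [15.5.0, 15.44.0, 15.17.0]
[15.5.0, 15.17.0, 15.44.0]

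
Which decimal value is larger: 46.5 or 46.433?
46.5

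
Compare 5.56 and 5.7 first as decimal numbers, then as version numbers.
As decimals: 5.56 < 5.7. As versions: v5.56 > v5.7 (minor version 56 > 7).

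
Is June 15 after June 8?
Yes. Day 15 comes after day 8 in June — this is a date comparison, not a decimal one (the decimal 6.15 would be smaller than 6.8).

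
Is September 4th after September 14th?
No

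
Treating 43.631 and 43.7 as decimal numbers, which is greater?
43.7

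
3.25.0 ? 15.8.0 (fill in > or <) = <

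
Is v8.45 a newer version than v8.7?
Yes. Version numbers are compared segment by segment as integers, not as decimals: minor version 45 > 7, so v8.45 > v8.7 (even though the decimal 8.45 < 8.7).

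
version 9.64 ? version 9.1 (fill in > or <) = >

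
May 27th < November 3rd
True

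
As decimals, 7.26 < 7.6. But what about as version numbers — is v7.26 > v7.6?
True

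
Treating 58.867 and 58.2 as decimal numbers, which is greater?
58.867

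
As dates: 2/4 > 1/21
True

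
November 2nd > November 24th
False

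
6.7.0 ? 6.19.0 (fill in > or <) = <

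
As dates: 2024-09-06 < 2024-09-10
True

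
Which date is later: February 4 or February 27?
February 27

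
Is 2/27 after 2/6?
Yes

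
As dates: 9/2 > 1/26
True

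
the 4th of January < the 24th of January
True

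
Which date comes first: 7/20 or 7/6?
7/6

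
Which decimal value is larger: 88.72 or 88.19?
88.72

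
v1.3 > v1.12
False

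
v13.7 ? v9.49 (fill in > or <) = >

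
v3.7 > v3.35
False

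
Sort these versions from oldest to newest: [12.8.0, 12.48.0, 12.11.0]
[12.8.0, 12.11.0, 12.48.0]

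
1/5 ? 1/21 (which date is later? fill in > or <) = <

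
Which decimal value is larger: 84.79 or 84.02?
84.79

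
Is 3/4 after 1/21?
Yes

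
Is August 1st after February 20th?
Yes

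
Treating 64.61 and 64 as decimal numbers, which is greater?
64.61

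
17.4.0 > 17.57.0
False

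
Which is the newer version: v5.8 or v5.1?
v5.8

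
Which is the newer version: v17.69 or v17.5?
v17.69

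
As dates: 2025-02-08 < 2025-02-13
True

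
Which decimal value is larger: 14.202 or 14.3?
14.3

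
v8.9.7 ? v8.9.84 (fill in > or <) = <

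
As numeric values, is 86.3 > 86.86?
False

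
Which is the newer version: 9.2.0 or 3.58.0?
9.2.0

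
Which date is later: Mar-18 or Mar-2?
Mar-18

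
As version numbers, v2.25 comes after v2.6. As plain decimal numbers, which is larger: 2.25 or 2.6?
2.6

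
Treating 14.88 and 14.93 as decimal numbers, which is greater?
14.93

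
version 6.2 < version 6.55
True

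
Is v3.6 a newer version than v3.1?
Yes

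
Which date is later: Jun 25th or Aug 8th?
Aug 8th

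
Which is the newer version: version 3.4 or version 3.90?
version 3.90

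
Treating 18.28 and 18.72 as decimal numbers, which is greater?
18.72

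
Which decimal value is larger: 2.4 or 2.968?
2.968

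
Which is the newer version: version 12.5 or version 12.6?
version 12.6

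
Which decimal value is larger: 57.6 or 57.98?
57.98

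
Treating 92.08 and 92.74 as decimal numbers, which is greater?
92.74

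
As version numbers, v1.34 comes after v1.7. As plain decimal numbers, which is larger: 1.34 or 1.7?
1.7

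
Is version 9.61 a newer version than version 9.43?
Yes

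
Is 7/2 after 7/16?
No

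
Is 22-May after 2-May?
Yes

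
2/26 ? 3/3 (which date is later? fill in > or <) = <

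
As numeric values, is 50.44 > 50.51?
False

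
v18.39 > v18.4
True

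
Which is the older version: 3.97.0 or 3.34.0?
3.34.0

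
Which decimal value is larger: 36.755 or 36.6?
36.755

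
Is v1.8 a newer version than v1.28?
No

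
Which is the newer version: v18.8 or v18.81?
v18.81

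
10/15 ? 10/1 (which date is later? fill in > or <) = >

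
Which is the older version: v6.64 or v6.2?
v6.2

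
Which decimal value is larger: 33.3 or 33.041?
33.3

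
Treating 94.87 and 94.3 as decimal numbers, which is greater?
94.87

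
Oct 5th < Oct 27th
True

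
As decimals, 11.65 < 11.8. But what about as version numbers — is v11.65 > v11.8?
True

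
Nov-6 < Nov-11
True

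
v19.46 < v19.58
True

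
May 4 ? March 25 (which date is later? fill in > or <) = >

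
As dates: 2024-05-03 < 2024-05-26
True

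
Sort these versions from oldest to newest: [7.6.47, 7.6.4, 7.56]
[7.6.4, 7.6.47, 7.56]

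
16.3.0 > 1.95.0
True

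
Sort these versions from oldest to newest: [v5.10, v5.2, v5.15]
[v5.2, v5.10, v5.15]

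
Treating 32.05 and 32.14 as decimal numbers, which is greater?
32.14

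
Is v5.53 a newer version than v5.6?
Yes. Version numbers are compared segment by segment as integers, not as decimals: minor version 53 > 6, so v5.53 > v5.6 (even though the decimal 5.53 < 5.6).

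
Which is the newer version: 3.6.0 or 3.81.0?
3.81.0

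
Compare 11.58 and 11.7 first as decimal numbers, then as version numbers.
As decimals: 11.58 < 11.7. As versions: v11.58 > v11.7 (minor version 58 > 7).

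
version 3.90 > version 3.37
True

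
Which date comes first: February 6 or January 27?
January 27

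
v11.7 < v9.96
False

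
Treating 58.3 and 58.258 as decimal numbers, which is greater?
58.3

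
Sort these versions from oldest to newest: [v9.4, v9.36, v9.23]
[v9.4, v9.23, v9.36]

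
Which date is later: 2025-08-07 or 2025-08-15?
2025-08-15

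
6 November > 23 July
True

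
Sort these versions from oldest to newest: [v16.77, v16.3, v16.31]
[v16.3, v16.31, v16.77]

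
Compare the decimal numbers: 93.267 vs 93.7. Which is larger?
93.7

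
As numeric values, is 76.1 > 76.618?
False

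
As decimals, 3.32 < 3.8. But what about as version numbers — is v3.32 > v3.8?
True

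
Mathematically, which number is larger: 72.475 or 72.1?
72.475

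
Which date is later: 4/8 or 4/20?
4/20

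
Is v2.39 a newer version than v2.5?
Yes. Version numbers are compared segment by segment as integers, not as decimals: minor version 39 > 5, so v2.39 > v2.5 (even though the decimal 2.39 < 2.5).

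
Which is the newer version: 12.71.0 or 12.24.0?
12.71.0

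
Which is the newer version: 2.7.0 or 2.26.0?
2.26.0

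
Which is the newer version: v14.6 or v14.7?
v14.7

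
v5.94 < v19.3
True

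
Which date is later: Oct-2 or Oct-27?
Oct-27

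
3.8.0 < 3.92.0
True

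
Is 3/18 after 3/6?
Yes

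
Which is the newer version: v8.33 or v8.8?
v8.33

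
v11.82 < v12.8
True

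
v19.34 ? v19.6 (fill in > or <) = >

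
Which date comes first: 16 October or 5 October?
5 October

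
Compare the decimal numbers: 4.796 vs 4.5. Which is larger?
4.796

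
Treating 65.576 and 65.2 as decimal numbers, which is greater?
65.576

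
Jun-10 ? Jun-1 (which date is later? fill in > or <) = >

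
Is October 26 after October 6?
Yes. Day 26 comes after day 6 in October — this is a date comparison, not a decimal one (the decimal 10.26 would be smaller than 10.6).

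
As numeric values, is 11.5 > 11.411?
True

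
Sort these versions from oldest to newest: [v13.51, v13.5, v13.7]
[v13.5, v13.7, v13.51]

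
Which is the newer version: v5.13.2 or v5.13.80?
v5.13.80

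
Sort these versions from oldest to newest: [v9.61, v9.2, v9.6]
[v9.2, v9.6, v9.61]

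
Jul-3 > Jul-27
False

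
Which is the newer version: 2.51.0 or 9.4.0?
9.4.0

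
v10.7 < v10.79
True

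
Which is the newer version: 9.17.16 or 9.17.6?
9.17.16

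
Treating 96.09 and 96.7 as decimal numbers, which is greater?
96.7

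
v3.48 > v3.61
False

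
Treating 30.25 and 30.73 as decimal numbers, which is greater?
30.73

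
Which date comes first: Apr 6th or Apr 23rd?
Apr 6th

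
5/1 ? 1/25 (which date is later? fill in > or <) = >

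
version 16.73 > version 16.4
True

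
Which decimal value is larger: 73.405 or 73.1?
73.405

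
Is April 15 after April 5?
Yes. Day 15 comes after day 5 in April — this is a date comparison, not a decimal one (the decimal 4.15 would be smaller than 4.5).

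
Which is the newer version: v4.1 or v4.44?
v4.44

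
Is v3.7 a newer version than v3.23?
No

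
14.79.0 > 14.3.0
True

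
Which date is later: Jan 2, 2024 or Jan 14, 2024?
Jan 14, 2024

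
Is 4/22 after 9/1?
No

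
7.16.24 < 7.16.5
False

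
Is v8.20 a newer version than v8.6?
Yes. Version numbers are compared segment by segment as integers, not as decimals: minor version 20 > 6, so v8.20 > v8.6 (even though the decimal 8.20 < 8.6).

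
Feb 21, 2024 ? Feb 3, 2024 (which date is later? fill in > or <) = >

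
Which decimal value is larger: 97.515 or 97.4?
97.515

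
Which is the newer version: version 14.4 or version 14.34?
version 14.34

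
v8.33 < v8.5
False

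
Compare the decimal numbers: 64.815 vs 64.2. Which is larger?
64.815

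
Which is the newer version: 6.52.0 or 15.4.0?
15.4.0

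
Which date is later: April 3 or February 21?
April 3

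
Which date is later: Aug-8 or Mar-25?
Aug-8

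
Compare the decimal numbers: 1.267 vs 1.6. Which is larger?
1.6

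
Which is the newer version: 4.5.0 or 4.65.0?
4.65.0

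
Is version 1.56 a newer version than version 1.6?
Yes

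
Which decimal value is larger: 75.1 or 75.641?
75.641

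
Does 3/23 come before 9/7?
Yes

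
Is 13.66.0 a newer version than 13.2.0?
Yes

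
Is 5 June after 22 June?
No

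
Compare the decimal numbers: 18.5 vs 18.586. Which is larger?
18.586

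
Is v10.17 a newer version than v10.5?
Yes. Version numbers are compared segment by segment as integers, not as decimals: minor version 17 > 5, so v10.17 > v10.5 (even though the decimal 10.17 < 10.5).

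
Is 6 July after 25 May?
Yes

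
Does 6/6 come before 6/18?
Yes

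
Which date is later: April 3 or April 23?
April 23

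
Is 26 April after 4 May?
No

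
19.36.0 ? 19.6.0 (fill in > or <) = >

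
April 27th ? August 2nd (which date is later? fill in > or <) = <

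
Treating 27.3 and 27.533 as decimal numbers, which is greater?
27.533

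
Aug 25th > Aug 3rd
True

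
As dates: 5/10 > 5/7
True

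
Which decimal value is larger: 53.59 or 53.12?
53.59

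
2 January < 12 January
True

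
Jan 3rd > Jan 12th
False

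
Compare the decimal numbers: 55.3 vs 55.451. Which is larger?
55.451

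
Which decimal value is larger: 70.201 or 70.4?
70.4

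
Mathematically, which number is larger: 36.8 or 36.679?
36.8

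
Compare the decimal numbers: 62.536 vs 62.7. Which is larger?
62.7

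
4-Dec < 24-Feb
False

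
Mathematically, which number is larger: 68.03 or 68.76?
68.76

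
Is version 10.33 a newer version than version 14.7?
No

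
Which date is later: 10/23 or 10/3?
10/23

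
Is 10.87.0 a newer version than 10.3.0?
Yes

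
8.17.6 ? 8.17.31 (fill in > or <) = <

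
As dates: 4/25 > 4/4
True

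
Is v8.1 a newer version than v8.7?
No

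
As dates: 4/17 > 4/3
True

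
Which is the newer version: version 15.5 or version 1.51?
version 15.5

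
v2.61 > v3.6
False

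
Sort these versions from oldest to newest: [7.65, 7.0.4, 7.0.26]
[7.0.4, 7.0.26, 7.65]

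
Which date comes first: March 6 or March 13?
March 6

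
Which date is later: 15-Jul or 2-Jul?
15-Jul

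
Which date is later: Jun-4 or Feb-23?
Jun-4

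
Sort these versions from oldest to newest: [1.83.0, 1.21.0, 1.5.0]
[1.5.0, 1.21.0, 1.83.0]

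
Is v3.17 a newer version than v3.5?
Yes. Version numbers are compared segment by segment as integers, not as decimals: minor version 17 > 5, so v3.17 > v3.5 (even though the decimal 3.17 < 3.5).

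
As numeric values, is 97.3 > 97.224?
True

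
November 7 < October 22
False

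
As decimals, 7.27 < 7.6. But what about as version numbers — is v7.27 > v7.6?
True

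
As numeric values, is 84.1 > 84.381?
False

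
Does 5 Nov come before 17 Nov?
Yes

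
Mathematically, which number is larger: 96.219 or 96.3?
96.3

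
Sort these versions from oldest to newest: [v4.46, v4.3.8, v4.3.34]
[v4.3.8, v4.3.34, v4.46]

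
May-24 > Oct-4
False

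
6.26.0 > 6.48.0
False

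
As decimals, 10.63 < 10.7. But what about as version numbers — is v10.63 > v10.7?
True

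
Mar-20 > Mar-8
True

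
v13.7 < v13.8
True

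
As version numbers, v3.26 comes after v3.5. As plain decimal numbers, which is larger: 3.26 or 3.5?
3.5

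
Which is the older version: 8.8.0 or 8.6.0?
8.6.0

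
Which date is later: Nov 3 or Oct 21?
Nov 3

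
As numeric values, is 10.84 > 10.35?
True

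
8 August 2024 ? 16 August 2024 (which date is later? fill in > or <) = <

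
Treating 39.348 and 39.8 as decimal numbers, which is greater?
39.8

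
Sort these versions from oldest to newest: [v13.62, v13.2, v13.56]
[v13.2, v13.56, v13.62]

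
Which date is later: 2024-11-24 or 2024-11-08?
2024-11-24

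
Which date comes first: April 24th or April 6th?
April 6th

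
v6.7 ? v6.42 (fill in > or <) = <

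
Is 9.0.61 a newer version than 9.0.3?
Yes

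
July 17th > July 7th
True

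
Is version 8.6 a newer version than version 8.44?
No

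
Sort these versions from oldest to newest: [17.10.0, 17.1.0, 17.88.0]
[17.1.0, 17.10.0, 17.88.0]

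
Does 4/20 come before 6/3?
Yes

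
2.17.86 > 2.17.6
True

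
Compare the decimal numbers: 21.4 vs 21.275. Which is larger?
21.4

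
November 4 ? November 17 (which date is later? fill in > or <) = <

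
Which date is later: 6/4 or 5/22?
6/4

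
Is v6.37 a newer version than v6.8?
Yes. Version numbers are compared segment by segment as integers, not as decimals: minor version 37 > 8, so v6.37 > v6.8 (even though the decimal 6.37 < 6.8).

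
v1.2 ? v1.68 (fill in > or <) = <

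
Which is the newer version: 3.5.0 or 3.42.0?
3.42.0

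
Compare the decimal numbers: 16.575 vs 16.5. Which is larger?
16.575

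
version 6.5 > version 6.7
False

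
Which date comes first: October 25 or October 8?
October 8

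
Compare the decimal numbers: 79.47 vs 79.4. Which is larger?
79.47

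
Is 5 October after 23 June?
Yes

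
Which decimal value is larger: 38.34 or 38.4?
38.4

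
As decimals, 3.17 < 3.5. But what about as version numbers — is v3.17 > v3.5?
True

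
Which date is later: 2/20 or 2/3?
2/20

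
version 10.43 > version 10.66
False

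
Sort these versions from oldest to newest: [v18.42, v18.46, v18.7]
[v18.7, v18.42, v18.46]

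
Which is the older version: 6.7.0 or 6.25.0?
6.7.0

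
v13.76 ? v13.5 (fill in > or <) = >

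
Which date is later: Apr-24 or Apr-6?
Apr-24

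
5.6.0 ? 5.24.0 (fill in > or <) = <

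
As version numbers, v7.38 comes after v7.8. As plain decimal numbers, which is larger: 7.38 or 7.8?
7.8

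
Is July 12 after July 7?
Yes. Day 12 comes after day 7 in July — this is a date comparison, not a decimal one (the decimal 7.12 would be smaller than 7.7).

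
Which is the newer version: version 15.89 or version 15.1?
version 15.89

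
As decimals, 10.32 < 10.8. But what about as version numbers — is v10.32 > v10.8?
True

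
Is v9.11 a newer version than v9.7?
Yes. Version numbers are compared segment by segment as integers, not as decimals: minor version 11 > 7, so v9.11 > v9.7 (even though the decimal 9.11 < 9.7).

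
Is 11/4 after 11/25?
No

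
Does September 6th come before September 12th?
Yes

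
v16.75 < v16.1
False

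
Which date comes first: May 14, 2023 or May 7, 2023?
May 7, 2023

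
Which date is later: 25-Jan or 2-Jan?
25-Jan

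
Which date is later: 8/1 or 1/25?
8/1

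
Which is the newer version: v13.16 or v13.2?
v13.16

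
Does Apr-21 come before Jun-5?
Yes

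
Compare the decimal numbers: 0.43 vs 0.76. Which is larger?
0.76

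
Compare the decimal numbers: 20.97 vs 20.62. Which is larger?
20.97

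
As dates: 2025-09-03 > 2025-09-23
False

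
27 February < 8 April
True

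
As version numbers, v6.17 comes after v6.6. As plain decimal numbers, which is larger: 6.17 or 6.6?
6.6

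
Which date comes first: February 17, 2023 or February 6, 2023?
February 6, 2023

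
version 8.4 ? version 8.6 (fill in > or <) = <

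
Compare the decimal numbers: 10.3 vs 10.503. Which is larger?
10.503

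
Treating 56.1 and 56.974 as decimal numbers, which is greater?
56.974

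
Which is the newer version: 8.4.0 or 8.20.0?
8.20.0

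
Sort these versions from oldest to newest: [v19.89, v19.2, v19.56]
[v19.2, v19.56, v19.89]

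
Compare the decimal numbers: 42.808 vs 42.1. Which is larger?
42.808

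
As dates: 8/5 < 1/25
False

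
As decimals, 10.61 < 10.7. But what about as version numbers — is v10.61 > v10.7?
True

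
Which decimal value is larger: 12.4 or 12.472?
12.472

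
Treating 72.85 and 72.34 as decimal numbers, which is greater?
72.85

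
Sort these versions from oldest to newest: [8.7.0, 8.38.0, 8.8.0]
[8.7.0, 8.8.0, 8.38.0]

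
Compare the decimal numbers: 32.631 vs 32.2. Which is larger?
32.631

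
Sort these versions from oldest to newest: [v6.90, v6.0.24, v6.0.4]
[v6.0.4, v6.0.24, v6.90]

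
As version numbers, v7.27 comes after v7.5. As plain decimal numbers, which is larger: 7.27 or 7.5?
7.5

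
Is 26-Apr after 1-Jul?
No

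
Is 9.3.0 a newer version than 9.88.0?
No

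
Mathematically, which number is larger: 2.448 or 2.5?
2.5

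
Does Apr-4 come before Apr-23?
Yes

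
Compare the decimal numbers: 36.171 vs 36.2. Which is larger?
36.2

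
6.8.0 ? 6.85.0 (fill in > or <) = <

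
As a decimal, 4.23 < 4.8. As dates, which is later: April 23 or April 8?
April 23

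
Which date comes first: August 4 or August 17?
August 4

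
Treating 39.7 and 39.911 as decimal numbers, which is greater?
39.911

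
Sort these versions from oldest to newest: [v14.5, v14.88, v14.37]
[v14.5, v14.37, v14.88]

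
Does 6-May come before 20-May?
Yes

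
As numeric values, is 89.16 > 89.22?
False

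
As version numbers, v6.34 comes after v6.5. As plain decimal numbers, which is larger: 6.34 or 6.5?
6.5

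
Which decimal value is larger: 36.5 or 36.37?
36.5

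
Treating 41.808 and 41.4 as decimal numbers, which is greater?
41.808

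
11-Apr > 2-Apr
True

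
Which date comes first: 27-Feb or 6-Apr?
27-Feb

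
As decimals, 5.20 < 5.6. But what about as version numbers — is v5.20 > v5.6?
True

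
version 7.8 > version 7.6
True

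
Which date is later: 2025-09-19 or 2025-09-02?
2025-09-19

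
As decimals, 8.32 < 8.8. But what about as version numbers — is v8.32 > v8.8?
True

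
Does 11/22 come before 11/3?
No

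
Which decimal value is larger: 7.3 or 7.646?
7.646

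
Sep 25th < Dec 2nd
True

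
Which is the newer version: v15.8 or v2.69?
v15.8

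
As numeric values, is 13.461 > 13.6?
False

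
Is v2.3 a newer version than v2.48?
No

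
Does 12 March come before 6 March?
No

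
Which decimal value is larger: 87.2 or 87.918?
87.918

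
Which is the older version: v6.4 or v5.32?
v5.32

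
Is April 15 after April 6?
Yes. Day 15 comes after day 6 in April — this is a date comparison, not a decimal one (the decimal 4.15 would be smaller than 4.6).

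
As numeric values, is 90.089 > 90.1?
False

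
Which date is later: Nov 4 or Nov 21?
Nov 21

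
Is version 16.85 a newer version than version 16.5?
Yes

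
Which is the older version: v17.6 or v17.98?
v17.6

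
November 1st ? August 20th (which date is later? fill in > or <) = >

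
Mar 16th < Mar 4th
False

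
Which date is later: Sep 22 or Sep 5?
Sep 22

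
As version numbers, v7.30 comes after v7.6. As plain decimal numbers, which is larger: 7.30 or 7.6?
7.6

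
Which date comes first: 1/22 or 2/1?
1/22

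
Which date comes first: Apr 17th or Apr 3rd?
Apr 3rd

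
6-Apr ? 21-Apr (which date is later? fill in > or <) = <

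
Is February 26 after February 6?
Yes. Day 26 comes after day 6 in February — this is a date comparison, not a decimal one (the decimal 2.26 would be smaller than 2.6).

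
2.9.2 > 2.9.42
False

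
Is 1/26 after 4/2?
No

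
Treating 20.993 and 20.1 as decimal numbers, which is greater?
20.993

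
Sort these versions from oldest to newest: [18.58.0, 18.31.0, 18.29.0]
[18.29.0, 18.31.0, 18.58.0]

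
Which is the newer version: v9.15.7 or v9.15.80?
v9.15.80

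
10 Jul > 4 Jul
True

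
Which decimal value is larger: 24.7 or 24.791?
24.791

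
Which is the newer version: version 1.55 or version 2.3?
version 2.3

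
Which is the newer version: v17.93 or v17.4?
v17.93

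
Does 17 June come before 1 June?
No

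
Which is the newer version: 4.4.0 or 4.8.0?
4.8.0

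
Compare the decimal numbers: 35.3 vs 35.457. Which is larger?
35.457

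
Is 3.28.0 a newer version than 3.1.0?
Yes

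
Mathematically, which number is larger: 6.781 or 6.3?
6.781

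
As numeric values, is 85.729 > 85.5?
True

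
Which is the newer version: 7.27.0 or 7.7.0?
7.27.0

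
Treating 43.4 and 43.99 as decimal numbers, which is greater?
43.99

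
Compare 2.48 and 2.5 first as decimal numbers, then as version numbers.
As decimals: 2.48 < 2.5. As versions: v2.48 > v2.5 (minor version 48 > 5).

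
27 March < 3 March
False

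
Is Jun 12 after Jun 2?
Yes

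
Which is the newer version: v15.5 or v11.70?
v15.5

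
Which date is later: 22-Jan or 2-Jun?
2-Jun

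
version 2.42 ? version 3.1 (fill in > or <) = <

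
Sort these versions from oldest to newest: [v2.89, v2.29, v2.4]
[v2.4, v2.29, v2.89]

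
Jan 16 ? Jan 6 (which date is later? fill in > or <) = >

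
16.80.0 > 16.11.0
True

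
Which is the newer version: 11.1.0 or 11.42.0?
11.42.0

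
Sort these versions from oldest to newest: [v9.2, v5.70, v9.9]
[v5.70, v9.2, v9.9]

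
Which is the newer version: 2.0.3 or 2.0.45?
2.0.45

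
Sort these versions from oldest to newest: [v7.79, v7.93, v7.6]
[v7.6, v7.79, v7.93]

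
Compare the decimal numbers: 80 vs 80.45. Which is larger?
80.45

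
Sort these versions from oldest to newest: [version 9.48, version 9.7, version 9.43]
[version 9.7, version 9.43, version 9.48]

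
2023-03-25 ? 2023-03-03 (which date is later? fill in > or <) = >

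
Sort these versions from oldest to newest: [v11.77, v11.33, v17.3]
[v11.33, v11.77, v17.3]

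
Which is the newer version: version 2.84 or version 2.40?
version 2.84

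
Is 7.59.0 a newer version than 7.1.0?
Yes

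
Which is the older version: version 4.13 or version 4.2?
version 4.2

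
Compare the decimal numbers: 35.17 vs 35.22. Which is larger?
35.22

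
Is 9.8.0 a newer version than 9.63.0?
No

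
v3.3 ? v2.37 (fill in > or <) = >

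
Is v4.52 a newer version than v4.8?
Yes. Version numbers are compared segment by segment as integers, not as decimals: minor version 52 > 8, so v4.52 > v4.8 (even though the decimal 4.52 < 4.8).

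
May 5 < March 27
False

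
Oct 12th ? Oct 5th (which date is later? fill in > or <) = >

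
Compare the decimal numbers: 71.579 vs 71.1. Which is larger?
71.579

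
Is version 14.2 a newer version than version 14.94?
No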